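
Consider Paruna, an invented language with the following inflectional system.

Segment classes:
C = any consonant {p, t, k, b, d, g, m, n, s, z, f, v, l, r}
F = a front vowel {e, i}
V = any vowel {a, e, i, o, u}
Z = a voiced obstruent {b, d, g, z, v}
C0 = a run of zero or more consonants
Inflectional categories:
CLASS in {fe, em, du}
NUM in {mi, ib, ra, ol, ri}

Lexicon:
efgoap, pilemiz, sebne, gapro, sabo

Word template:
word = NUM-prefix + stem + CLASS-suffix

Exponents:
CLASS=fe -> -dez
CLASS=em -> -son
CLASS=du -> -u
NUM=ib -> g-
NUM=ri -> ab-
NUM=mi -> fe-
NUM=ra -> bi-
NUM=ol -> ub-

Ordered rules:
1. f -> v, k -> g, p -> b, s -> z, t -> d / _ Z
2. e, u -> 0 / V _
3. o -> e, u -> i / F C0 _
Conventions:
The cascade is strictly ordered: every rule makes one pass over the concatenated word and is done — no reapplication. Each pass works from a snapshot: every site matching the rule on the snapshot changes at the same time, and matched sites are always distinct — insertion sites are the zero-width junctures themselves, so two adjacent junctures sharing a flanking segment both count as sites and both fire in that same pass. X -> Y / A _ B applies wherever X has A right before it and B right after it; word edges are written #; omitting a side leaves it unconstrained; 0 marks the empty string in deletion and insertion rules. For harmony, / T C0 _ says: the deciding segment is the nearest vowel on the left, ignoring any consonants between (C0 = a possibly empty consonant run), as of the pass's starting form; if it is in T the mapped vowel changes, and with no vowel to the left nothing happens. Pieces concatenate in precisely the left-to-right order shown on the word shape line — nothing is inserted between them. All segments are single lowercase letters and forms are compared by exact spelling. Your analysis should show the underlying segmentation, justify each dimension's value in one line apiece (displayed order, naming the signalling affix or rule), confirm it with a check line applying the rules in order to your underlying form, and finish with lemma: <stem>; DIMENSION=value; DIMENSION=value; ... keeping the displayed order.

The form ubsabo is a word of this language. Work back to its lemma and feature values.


underlying: ub-sabo-u
CLASS=du - signalled by the affix -u
NUM=ol - signalled by the affix ub-
check: ubsabou -> ubsabou -> ubsabo -> ubsabo
lemma: sabo; CLASS=du; NUM=ol


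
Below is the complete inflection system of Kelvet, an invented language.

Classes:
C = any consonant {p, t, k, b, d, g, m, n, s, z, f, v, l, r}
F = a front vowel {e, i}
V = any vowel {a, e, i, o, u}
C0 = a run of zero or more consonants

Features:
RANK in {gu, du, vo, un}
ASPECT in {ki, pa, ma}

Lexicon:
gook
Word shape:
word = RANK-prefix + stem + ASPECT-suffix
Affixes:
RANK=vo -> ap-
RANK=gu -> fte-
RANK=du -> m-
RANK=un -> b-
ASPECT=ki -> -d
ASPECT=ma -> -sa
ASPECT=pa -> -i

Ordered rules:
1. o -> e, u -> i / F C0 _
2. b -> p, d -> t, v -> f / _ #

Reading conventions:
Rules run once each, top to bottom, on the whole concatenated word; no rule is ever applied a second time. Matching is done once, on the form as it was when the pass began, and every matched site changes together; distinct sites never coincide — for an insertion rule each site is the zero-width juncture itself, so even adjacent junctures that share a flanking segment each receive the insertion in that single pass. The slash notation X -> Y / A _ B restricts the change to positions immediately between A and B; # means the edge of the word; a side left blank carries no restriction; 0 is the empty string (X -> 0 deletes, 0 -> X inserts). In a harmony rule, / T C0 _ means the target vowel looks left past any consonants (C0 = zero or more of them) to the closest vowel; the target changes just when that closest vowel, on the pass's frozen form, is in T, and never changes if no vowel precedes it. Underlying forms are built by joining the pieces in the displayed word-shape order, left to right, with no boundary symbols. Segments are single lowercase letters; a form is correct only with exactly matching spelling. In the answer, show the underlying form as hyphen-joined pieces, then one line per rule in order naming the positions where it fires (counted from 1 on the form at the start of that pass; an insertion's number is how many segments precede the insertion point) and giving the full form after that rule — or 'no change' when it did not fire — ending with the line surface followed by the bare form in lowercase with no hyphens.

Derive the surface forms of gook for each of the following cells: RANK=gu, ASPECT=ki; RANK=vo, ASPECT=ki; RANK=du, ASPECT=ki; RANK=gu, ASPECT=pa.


cell RANK=gu, ASPECT=ki:
underlying: fte-gook-d
1. o -> e, u -> i / F C0 _: fires at position(s) 5: ftegeokd
2. b -> p, d -> t, v -> f / _ #: fires at position(s) 8: ftegeokt
surface: ftegeokt

cell RANK=vo, ASPECT=ki:
underlying: ap-gook-d
1. o -> e, u -> i / F C0 _: no change
2. b -> p, d -> t, v -> f / _ #: fires at position(s) 7: apgookt
surface: apgookt

cell RANK=du, ASPECT=ki:
underlying: m-gook-d
1. o -> e, u -> i / F C0 _: no change
2. b -> p, d -> t, v -> f / _ #: fires at position(s) 6: mgookt
surface: mgookt

cell RANK=gu, ASPECT=pa:
underlying: fte-gook-i
1. o -> e, u -> i / F C0 _: fires at position(s) 5: ftegeoki
2. b -> p, d -> t, v -> f / _ #: no change
surface: ftegeoki


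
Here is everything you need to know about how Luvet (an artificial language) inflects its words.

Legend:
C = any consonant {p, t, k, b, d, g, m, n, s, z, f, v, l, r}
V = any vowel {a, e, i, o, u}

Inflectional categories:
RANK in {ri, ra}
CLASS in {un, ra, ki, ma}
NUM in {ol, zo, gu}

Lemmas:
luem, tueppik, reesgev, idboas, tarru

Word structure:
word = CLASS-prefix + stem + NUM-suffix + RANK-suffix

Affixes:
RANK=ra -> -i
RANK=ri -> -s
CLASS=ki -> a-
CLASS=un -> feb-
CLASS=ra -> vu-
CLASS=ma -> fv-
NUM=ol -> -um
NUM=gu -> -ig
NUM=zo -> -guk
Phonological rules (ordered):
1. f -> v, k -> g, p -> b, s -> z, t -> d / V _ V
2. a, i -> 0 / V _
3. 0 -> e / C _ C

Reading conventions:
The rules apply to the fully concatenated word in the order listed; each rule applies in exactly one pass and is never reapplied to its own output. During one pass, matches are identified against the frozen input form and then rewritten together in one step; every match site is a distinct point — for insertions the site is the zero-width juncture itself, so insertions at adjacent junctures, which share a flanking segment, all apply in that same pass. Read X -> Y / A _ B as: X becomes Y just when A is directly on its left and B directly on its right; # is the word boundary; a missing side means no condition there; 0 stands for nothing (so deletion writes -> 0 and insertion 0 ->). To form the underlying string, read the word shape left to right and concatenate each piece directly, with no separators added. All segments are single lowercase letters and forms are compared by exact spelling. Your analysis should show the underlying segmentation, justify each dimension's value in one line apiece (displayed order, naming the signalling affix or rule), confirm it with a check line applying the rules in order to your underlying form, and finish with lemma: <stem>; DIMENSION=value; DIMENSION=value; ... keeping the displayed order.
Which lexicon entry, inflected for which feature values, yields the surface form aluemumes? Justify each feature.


underlying: a-luem-um-s
RANK=ri - signalled by the affix -s
CLASS=ki - signalled by the affix a-
NUM=ol - signalled by the affix -um
check: aluemums -> aluemums -> aluemums -> aluemumes
lemma: luem; RANK=ri; CLASS=ki; NUM=ol


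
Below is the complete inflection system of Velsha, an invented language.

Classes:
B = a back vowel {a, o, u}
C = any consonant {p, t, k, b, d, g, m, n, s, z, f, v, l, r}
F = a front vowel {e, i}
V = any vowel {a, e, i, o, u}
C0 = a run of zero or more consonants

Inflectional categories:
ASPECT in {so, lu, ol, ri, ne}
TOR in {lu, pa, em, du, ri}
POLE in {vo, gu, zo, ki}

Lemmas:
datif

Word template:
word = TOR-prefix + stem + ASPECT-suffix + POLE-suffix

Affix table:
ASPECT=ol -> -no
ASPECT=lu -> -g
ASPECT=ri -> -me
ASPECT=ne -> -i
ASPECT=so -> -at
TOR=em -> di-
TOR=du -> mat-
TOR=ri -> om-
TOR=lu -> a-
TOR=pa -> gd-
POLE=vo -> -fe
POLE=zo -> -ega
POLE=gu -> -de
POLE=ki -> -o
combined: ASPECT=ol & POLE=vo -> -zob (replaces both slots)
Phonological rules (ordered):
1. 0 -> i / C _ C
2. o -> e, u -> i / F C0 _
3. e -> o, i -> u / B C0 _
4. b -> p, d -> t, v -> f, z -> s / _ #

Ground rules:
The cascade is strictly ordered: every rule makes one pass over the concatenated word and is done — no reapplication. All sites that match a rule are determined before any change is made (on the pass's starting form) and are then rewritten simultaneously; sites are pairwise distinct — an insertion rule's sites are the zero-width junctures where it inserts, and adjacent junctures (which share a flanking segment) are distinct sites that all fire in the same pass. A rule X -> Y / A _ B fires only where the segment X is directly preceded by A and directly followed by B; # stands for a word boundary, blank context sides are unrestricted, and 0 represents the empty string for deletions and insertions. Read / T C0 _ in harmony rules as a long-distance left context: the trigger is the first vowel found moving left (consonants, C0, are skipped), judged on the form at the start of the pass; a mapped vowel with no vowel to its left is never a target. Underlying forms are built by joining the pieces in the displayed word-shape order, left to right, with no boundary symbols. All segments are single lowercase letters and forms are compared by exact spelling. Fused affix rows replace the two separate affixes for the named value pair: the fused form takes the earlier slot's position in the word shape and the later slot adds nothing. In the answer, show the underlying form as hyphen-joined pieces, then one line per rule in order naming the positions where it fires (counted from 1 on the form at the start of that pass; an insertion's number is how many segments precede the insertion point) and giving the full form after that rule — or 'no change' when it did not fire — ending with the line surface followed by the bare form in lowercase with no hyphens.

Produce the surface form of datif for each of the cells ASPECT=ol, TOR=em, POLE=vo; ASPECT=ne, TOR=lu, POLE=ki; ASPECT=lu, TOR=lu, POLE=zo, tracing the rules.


cell ASPECT=ol, TOR=em, POLE=vo:
underlying: di-datif-zob
1. 0 -> i / C _ C: inserts after position(s) 7: didatifizob
2. o -> e, u -> i / F C0 _: fires at position(s) 10: didatifizeb
3. e -> o, i -> u / B C0 _: fires at position(s) 6: didatufizeb
4. b -> p, d -> t, v -> f, z -> s / _ #: fires at position(s) 11: didatufizep
surface: didatufizep

cell ASPECT=ne, TOR=lu, POLE=ki:
underlying: a-datif-i-o
1. 0 -> i / C _ C: no change
2. o -> e, u -> i / F C0 _: fires at position(s) 8: adatifie
3. e -> o, i -> u / B C0 _: fires at position(s) 5: adatufie
4. b -> p, d -> t, v -> f, z -> s / _ #: no change
surface: adatufie

cell ASPECT=lu, TOR=lu, POLE=zo:
underlying: a-datif-g-ega
1. 0 -> i / C _ C: inserts after position(s) 6: adatifigega
2. o -> e, u -> i / F C0 _: no change
3. e -> o, i -> u / B C0 _: fires at position(s) 5: adatufigega
4. b -> p, d -> t, v -> f, z -> s / _ #: no change
surface: adatufigega


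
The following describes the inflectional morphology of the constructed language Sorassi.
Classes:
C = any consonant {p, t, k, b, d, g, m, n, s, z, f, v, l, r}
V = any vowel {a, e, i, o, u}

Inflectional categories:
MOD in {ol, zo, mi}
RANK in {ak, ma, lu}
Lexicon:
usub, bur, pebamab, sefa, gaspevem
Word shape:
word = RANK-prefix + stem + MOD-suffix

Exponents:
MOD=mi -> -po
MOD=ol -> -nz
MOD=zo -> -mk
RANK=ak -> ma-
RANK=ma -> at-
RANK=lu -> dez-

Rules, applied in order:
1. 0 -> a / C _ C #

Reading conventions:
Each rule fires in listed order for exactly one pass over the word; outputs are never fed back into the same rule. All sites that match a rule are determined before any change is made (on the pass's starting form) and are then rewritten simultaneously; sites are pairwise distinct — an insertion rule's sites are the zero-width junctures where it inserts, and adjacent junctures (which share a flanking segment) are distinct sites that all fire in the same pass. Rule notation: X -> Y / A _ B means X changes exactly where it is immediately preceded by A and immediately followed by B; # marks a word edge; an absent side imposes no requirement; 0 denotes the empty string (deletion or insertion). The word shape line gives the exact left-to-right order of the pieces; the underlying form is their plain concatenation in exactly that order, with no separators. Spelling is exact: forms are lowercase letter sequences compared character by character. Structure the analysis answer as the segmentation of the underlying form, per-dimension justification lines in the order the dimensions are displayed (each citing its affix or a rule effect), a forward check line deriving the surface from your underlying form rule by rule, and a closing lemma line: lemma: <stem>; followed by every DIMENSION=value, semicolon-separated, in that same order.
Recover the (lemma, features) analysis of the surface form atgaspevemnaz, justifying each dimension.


underlying: at-gaspevem-nz
MOD=ol - signalled by the affix -nz
RANK=ma - signalled by the affix at-
check: atgaspevemnz -> atgaspevemnaz
lemma: gaspevem; MOD=ol; RANK=ma


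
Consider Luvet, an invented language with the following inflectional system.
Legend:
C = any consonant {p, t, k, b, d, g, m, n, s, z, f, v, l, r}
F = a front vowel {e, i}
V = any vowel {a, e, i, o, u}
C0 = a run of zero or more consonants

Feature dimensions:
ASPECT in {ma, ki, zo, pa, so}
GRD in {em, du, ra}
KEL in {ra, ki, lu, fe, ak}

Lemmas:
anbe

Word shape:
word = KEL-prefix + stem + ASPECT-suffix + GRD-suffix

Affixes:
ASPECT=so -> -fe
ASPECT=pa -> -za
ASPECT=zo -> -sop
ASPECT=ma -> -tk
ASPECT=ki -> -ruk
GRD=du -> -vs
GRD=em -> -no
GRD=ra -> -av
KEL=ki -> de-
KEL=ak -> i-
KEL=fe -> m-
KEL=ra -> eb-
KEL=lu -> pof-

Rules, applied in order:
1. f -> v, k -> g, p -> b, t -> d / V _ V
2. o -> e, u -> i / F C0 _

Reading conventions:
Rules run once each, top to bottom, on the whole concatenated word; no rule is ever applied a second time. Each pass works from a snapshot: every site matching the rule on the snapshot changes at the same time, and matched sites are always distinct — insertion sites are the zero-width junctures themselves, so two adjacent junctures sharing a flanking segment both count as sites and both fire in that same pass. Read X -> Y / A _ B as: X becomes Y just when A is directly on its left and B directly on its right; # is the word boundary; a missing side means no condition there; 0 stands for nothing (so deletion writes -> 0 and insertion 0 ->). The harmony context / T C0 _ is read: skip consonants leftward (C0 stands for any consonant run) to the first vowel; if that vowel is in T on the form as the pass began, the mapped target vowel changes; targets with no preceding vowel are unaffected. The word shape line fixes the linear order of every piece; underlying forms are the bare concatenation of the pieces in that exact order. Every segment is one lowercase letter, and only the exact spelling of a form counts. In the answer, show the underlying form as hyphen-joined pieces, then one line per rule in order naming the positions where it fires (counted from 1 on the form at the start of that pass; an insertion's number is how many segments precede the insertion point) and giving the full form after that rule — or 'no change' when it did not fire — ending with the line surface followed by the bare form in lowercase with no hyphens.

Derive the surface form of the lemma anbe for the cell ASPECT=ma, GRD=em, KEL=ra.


underlying: eb-anbe-tk-no
1. f -> v, k -> g, p -> b, t -> d / V _ V: no change
2. o -> e, u -> i / F C0 _: fires at position(s) 10: ebanbetkne
surface: ebanbetkne


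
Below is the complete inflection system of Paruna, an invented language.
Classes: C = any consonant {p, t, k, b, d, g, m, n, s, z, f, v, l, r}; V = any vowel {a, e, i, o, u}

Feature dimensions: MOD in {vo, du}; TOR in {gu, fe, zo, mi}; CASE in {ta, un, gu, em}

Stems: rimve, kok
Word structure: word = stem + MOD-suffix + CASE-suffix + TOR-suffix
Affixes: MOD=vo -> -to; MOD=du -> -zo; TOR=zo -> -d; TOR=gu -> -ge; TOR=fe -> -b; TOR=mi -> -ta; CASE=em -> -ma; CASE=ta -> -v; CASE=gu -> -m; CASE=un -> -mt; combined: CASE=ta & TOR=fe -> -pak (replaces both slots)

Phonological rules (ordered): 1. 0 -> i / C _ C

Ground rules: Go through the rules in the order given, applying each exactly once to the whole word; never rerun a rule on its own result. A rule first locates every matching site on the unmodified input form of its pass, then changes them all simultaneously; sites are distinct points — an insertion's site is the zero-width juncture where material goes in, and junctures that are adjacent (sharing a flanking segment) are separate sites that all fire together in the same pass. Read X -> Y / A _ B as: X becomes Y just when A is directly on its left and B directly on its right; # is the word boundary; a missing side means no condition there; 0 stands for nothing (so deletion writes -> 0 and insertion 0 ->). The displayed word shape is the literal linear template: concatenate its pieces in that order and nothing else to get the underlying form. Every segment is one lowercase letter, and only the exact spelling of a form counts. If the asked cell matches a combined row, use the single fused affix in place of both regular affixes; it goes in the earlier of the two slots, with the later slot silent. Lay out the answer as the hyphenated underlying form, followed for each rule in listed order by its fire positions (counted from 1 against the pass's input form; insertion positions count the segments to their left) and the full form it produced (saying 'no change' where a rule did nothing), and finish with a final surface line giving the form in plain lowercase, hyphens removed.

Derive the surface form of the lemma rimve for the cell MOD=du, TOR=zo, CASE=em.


underlying: rimve-zo-ma-d
1. 0 -> i / C _ C: inserts after position(s) 3: rimivezomad
surface: rimivezomad


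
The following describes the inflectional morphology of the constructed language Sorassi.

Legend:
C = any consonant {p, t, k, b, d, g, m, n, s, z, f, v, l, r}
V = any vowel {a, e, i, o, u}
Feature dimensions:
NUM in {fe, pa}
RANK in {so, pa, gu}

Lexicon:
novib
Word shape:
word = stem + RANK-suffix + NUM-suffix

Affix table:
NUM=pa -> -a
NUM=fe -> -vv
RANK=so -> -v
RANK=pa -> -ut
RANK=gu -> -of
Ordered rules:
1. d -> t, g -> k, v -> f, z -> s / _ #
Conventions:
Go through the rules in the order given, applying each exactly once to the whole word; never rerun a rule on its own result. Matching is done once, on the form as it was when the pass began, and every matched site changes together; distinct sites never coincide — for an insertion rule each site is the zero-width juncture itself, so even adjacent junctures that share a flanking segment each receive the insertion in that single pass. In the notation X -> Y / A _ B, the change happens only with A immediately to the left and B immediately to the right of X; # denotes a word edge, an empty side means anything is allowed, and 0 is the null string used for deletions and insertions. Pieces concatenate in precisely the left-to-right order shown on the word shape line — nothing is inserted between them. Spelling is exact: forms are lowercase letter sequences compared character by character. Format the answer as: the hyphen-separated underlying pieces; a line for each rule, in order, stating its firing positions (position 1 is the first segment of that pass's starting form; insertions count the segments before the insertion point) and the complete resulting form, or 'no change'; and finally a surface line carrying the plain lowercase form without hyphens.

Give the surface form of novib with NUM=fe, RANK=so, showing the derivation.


underlying: novib-v-vv
1. d -> t, g -> k, v -> f, z -> s / _ #: fires at position(s) 8: novibvvf
surface: novibvvf


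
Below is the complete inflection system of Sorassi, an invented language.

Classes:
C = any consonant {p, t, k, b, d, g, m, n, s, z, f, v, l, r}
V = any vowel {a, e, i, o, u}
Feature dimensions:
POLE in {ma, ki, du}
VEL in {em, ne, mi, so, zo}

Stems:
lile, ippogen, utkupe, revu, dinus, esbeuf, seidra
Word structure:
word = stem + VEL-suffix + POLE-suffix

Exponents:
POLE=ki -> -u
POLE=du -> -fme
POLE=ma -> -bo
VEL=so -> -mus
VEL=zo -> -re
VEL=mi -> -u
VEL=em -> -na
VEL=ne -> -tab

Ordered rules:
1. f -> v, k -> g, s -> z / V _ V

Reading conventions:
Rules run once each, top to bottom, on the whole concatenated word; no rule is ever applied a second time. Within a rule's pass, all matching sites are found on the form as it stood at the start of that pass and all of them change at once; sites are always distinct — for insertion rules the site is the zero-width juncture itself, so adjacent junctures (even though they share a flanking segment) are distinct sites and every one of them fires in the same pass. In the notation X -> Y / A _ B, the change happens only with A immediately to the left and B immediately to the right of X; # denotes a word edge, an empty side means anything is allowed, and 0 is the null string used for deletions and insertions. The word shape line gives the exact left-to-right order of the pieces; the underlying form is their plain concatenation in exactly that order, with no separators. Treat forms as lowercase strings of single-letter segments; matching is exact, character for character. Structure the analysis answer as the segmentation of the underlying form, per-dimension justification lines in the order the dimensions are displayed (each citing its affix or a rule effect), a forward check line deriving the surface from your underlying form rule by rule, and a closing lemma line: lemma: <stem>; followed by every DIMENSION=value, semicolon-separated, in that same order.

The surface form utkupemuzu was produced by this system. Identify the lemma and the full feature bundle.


underlying: utkupe-mus-u
POLE=ki - signalled by the affix -u
VEL=so - signalled by the affix -mus
check: utkupemusu -> utkupemuzu
lemma: utkupe; POLE=ki; VEL=so


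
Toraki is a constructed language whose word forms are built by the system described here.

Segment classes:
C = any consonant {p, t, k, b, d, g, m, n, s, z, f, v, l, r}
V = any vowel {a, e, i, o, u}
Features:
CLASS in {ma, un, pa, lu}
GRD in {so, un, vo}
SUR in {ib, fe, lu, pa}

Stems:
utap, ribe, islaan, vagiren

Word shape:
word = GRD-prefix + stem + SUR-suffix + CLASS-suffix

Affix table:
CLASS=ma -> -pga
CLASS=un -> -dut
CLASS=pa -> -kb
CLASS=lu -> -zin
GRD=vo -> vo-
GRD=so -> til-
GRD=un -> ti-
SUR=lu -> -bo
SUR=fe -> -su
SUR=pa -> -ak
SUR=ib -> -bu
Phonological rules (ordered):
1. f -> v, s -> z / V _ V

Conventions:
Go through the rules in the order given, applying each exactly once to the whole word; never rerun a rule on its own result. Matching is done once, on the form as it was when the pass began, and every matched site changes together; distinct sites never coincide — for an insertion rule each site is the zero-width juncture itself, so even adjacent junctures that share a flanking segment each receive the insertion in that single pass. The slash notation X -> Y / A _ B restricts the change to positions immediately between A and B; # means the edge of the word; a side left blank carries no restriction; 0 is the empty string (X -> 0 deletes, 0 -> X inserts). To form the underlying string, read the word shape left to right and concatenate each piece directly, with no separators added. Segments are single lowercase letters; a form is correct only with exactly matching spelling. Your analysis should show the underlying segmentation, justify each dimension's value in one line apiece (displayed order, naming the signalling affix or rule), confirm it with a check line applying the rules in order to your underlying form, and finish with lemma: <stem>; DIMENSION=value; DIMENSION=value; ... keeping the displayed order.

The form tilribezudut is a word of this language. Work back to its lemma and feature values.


underlying: til-ribe-su-dut
CLASS=un - signalled by the affix -dut
GRD=so - signalled by the affix til-
SUR=fe - signalled by the affix -su
check: tilribesudut -> tilribezudut
lemma: ribe; CLASS=un; GRD=so; SUR=fe


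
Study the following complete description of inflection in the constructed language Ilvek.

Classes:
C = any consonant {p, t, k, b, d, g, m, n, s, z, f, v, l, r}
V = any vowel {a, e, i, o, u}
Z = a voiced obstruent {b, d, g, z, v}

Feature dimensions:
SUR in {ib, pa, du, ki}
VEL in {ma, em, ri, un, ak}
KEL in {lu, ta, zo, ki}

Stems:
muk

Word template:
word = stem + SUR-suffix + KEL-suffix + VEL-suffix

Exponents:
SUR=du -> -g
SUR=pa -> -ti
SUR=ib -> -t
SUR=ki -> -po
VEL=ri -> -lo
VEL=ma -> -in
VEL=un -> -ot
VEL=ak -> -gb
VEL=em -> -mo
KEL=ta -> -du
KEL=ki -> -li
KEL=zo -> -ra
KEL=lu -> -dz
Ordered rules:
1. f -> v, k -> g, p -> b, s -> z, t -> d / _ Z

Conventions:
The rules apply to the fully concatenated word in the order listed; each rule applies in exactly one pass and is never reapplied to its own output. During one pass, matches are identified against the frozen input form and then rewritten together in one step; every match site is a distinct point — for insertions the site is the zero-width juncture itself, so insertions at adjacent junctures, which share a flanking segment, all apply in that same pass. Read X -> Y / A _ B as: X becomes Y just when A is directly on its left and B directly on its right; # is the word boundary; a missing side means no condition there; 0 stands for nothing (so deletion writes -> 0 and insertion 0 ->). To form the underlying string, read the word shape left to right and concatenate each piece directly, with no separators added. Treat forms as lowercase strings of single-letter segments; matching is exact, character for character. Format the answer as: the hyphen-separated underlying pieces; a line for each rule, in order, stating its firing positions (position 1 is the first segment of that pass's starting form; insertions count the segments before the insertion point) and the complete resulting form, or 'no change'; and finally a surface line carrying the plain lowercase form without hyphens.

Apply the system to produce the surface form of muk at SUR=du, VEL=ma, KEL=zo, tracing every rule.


underlying: muk-g-ra-in
1. f -> v, k -> g, p -> b, s -> z, t -> d / _ Z: fires at position(s) 3: muggrain
surface: muggrain


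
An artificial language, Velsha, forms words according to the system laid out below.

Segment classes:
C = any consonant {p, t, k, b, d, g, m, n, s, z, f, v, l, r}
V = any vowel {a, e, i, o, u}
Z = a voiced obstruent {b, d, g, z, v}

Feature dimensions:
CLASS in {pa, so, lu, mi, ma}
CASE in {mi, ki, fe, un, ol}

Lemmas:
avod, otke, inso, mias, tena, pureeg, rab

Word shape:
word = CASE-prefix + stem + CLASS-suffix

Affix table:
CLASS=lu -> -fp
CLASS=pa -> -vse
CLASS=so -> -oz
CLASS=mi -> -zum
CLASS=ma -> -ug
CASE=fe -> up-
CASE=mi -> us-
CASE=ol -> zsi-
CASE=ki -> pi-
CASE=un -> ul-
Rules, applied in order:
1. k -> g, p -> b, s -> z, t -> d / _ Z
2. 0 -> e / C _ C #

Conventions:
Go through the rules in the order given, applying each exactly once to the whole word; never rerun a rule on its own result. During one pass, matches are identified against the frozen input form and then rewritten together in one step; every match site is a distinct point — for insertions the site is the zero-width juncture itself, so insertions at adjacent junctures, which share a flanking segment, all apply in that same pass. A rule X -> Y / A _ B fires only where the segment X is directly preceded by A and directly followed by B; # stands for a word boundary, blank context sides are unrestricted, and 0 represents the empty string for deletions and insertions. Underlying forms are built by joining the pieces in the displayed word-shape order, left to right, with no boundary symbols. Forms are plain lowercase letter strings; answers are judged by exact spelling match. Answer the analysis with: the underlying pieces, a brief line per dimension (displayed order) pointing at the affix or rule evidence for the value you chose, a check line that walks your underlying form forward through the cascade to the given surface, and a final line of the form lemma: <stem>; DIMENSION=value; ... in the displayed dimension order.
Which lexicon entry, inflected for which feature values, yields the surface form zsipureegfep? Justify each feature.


underlying: zsi-pureeg-fp
CLASS=lu - signalled by the affix -fp
CASE=ol - signalled by the affix zsi-
check: zsipureegfp -> zsipureegfp -> zsipureegfep
lemma: pureeg; CLASS=lu; CASE=ol


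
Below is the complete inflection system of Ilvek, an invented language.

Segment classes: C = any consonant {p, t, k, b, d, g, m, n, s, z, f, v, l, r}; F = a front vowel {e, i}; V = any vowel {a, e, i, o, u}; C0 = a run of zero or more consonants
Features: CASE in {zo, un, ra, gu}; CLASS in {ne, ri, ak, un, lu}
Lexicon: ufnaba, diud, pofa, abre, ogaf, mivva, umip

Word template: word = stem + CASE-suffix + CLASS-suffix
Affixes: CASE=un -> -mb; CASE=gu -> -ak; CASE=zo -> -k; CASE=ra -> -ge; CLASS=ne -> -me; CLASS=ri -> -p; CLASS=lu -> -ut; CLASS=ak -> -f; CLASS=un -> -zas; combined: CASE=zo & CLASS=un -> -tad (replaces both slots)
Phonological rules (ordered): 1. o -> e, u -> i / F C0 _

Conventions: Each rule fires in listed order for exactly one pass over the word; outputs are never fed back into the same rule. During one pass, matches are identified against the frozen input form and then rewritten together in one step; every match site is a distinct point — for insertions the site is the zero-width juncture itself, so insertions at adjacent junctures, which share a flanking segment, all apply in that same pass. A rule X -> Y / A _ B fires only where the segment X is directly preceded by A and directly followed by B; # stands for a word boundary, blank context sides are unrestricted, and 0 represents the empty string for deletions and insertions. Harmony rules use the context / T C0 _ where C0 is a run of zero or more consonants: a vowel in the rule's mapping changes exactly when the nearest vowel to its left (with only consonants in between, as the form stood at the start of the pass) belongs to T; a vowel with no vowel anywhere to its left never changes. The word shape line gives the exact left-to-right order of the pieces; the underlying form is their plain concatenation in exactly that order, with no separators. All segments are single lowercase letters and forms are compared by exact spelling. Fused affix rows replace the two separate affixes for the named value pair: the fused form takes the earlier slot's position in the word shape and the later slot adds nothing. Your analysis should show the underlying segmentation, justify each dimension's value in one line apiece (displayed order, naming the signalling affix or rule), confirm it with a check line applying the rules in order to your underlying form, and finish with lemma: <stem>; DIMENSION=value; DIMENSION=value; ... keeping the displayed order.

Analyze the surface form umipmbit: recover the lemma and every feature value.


underlying: umip-mb-ut
CASE=un - signalled by the affix -mb
CLASS=lu - signalled by the affix -ut
check: umipmbut -> umipmbit
lemma: umip; CASE=un; CLASS=lu


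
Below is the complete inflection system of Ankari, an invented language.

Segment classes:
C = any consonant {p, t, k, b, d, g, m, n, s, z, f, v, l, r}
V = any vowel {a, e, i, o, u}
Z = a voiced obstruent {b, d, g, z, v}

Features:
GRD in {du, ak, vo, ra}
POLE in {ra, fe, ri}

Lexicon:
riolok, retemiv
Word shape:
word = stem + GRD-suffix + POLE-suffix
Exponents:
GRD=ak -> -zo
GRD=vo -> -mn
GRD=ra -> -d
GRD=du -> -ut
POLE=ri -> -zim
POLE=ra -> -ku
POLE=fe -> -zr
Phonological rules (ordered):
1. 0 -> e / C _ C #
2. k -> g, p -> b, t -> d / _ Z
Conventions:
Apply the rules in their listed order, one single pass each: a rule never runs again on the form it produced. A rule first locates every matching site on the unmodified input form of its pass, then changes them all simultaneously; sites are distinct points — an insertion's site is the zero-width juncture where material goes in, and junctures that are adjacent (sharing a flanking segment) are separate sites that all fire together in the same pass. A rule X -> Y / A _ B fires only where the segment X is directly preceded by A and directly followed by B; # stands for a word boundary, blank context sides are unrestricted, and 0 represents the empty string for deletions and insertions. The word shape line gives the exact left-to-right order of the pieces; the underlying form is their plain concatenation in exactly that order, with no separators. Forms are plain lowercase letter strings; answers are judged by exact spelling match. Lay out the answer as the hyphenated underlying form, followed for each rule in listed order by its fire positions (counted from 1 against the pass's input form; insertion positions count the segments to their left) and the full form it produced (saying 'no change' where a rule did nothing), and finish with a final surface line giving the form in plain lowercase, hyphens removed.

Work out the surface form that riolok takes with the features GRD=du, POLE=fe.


underlying: riolok-ut-zr
1. 0 -> e / C _ C #: inserts after position(s) 9: riolokutzer
2. k -> g, p -> b, t -> d / _ Z: fires at position(s) 8: riolokudzer
surface: riolokudzer


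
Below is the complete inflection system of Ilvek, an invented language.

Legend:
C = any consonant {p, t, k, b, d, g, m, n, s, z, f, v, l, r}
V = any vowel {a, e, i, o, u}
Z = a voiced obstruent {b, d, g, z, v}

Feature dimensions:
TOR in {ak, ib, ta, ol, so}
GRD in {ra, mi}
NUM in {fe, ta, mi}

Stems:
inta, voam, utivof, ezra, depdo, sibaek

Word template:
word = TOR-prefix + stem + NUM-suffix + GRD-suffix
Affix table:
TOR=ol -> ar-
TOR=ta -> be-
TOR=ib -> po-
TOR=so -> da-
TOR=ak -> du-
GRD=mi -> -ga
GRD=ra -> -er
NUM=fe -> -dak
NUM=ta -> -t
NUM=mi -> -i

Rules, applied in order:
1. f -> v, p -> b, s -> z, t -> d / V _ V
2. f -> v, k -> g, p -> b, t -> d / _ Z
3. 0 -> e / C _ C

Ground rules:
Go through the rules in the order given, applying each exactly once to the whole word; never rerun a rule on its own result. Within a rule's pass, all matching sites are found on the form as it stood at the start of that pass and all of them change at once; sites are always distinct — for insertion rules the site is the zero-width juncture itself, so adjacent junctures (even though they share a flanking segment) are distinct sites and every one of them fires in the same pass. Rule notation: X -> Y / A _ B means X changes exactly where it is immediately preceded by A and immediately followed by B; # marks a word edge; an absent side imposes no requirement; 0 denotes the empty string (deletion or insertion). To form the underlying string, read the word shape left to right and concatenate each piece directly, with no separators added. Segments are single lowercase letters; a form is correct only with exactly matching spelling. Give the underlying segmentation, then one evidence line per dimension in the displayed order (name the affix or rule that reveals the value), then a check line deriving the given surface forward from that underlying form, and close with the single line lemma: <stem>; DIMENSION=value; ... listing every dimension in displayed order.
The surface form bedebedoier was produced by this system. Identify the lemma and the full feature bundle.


underlying: be-depdo-i-er
TOR=ta - signalled by the affix be-
GRD=ra - signalled by the affix -er
NUM=mi - signalled by the affix -i
check: bedepdoier -> bedepdoier -> bedebdoier -> bedebedoier
lemma: depdo; TOR=ta; GRD=ra; NUM=mi


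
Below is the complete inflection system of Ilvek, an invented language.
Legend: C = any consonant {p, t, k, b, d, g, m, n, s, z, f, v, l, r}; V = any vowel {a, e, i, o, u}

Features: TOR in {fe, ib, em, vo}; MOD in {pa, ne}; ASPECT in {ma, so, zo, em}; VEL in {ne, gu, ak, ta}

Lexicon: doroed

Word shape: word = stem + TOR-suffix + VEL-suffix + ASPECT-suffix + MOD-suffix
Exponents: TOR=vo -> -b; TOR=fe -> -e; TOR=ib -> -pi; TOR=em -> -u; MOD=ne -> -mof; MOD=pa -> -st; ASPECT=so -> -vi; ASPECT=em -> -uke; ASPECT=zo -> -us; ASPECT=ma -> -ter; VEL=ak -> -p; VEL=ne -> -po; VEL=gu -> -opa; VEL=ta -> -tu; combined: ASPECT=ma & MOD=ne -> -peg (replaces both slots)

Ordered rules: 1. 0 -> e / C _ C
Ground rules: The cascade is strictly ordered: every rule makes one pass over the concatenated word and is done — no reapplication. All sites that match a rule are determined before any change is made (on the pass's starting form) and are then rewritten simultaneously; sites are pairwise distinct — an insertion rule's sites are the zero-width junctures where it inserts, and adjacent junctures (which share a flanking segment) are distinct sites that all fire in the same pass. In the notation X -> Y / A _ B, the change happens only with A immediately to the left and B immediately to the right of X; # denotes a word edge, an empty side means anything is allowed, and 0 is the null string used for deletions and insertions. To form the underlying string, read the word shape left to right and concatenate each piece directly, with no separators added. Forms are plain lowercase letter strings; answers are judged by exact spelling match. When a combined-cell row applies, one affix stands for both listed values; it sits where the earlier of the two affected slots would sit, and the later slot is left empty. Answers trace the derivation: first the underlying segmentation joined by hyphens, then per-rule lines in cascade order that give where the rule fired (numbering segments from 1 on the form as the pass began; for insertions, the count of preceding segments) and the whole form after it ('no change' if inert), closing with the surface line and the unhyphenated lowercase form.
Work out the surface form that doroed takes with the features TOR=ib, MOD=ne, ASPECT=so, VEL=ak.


underlying: doroed-pi-p-vi-mof
1. 0 -> e / C _ C: inserts after position(s) 6, 9: doroedepipevimof
surface: doroedepipevimof


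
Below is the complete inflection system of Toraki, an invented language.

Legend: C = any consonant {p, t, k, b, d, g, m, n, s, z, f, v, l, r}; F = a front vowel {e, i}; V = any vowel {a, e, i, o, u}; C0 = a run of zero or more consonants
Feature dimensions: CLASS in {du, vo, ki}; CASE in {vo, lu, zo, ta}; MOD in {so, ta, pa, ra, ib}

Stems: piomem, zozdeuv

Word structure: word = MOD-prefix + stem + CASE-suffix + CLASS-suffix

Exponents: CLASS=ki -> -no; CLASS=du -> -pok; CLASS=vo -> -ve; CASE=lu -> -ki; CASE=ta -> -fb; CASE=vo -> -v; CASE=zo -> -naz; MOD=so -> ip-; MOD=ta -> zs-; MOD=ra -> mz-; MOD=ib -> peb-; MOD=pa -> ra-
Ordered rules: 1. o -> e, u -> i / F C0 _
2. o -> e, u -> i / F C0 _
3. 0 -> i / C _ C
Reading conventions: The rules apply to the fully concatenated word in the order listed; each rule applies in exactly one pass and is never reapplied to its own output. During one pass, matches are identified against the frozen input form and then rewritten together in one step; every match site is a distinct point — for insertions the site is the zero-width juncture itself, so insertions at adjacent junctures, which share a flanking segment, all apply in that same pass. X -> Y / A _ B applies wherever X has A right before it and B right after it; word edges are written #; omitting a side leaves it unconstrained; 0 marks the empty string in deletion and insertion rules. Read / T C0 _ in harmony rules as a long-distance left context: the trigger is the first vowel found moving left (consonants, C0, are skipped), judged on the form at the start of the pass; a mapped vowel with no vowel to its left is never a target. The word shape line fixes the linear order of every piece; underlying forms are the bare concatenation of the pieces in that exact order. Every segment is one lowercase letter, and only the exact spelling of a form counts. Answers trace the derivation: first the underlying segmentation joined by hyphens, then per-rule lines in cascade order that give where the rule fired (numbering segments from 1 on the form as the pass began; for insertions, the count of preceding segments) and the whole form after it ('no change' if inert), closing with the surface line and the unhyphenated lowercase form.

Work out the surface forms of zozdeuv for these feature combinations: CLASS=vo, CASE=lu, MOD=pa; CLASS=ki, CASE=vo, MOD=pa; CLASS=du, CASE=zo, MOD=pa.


cell CLASS=vo, CASE=lu, MOD=pa:
underlying: ra-zozdeuv-ki-ve
1. o -> e, u -> i / F C0 _: fires at position(s) 8: razozdeivkive
2. o -> e, u -> i / F C0 _: no change
3. 0 -> i / C _ C: inserts after position(s) 5, 9: razozideivikive
surface: razozideivikive

cell CLASS=ki, CASE=vo, MOD=pa:
underlying: ra-zozdeuv-v-no
1. o -> e, u -> i / F C0 _: fires at position(s) 8: razozdeivvno
2. o -> e, u -> i / F C0 _: fires at position(s) 12: razozdeivvne
3. 0 -> i / C _ C: inserts after position(s) 5, 9, 10: razozideivivine
surface: razozideivivine

cell CLASS=du, CASE=zo, MOD=pa:
underlying: ra-zozdeuv-naz-pok
1. o -> e, u -> i / F C0 _: fires at position(s) 8: razozdeivnazpok
2. o -> e, u -> i / F C0 _: no change
3. 0 -> i / C _ C: inserts after position(s) 5, 9, 12: razozideivinazipok
surface: razozideivinazipok
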